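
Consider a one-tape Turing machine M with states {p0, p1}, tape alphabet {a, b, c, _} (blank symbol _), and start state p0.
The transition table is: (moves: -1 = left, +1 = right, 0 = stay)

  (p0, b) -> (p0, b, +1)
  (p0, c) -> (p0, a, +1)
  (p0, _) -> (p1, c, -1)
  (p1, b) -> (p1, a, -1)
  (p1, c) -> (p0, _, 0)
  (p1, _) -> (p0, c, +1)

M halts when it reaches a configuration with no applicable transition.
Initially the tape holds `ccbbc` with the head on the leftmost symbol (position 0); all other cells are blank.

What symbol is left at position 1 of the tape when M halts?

a

state=p0 head=0 tape=[c]cbbc_   (p0,c)→(p0,a,+1)
state=p0 head=1 tape=a[c]bbc_   (p0,c)→(p0,a,+1)
state=p0 head=2 tape=aa[b]bc_   (p0,b)→(p0,b,+1)
state=p0 head=3 tape=aab[b]c_   (p0,b)→(p0,b,+1)
state=p0 head=4 tape=aabb[c]_   (p0,c)→(p0,a,+1)
state=p0 head=5 tape=aabba[_]   (p0,_)→(p1,c,-1)
state=p1 head=4 tape=aabb[a]c
Cell 1 holds a when M halts.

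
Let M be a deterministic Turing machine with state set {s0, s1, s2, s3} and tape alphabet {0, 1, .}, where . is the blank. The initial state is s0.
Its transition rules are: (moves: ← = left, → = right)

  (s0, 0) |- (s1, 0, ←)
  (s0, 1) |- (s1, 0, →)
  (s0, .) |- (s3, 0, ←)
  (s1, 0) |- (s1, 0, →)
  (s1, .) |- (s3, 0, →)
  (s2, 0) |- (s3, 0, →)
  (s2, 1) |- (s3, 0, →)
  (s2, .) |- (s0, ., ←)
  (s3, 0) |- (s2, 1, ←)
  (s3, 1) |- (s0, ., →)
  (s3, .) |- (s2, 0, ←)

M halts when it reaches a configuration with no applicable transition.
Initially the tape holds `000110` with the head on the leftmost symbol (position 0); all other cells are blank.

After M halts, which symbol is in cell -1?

state=s0 head=0 tape=.[0]00110   (s0,0)→(s1,0,←)
state=s1 head=-1 tape=[.]000110   (s1,.)→(s3,0,→)
state=s3 head=0 tape=0[0]00110   (s3,0)→(s2,1,←)
state=s2 head=-1 tape=[0]100110   (s2,0)→(s3,0,→)
state=s3 head=0 tape=0[1]00110   (s3,1)→(s0,.,→)
state=s0 head=1 tape=0.[0]0110   (s0,0)→(s1,0,←)
state=s1 head=0 tape=0[.]00110   (s1,.)→(s3,0,→)
state=s3 head=1 tape=00[0]0110   (s3,0)→(s2,1,←)
state=s2 head=0 tape=0[0]10110   (s2,0)→(s3,0,→)
state=s3 head=1 tape=00[1]0110   (s3,1)→(s0,.,→)
state=s0 head=2 tape=00.[0]110   (s0,0)→(s1,0,←)
state=s1 head=1 tape=00[.]0110   (s1,.)→(s3,0,→)
state=s3 head=2 tape=000[0]110   (s3,0)→(s2,1,←)
state=s2 head=1 tape=00[0]1110   (s2,0)→(s3,0,→)
state=s3 head=2 tape=000[1]110   (s3,1)→(s0,.,→)
state=s0 head=3 tape=000.[1]10   (s0,1)→(s1,0,→)
state=s1 head=4 tape=000.0[1]0
Cell -1 holds 0 when M halts.

0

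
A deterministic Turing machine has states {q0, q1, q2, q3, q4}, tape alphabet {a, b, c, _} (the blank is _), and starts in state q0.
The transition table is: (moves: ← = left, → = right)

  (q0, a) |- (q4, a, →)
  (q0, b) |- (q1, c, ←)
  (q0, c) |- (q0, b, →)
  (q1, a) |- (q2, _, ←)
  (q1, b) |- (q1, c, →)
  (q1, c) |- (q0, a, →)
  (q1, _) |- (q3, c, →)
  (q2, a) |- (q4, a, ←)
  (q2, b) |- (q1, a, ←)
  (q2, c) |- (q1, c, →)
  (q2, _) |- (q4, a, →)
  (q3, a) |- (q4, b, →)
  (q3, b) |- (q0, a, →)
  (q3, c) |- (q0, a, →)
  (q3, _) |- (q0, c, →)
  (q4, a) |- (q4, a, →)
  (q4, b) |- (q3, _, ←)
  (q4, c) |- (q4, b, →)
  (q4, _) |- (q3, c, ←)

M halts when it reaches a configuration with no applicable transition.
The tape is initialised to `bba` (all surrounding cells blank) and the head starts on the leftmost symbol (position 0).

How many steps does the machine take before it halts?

state=q0 head=0 tape=_[b]ba___   (q0,b)→(q1,c,←)
state=q1 head=-1 tape=[_]cba___   (q1,_)→(q3,c,→)
state=q3 head=0 tape=c[c]ba___   (q3,c)→(q0,a,→)
state=q0 head=1 tape=ca[b]a___   (q0,b)→(q1,c,←)
state=q1 head=0 tape=c[a]ca___   (q1,a)→(q2,_,←)
state=q2 head=-1 tape=[c]_ca___   (q2,c)→(q1,c,→)
state=q1 head=0 tape=c[_]ca___   (q1,_)→(q3,c,→)
state=q3 head=1 tape=cc[c]a___   (q3,c)→(q0,a,→)
state=q0 head=2 tape=cca[a]___   (q0,a)→(q4,a,→)
state=q4 head=3 tape=ccaa[_]__   (q4,_)→(q3,c,←)
state=q3 head=2 tape=cca[a]c__   (q3,a)→(q4,b,→)
state=q4 head=3 tape=ccab[c]__   (q4,c)→(q4,b,→)
state=q4 head=4 tape=ccabb[_]_   (q4,_)→(q3,c,←)
state=q3 head=3 tape=ccab[b]c_   (q3,b)→(q0,a,→)
state=q0 head=4 tape=ccaba[c]_   (q0,c)→(q0,b,→)
state=q0 head=5 tape=ccabab[_]
M halts after 15 transitions.

15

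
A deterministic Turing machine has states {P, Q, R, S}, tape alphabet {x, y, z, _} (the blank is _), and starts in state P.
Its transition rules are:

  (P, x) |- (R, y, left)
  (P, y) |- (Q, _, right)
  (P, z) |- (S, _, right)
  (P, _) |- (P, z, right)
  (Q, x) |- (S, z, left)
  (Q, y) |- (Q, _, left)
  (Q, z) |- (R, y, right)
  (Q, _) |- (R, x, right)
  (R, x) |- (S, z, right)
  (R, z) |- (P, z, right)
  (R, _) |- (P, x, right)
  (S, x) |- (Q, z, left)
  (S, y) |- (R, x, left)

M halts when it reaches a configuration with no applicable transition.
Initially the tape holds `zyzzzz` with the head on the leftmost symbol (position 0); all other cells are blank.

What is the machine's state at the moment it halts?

S

P | [z]yzzzz   read z → write _, move right, go to S
S | _[y]zzzz   read y → write x, move left, go to R
R | [_]xzzzz   read _ → write x, move right, go to P
P | x[x]zzzz   read x → write y, move left, go to R
R | [x]yzzzz   read x → write z, move right, go to S
S | z[y]zzzz   read y → write x, move left, go to R
R | [z]xzzzz   read z → write z, move right, go to P
P | z[x]zzzz   read x → write y, move left, go to R
R | [z]yzzzz   read z → write z, move right, go to P
P | z[y]zzzz   read y → write _, move right, go to Q
Q | z_[z]zzz   read z → write y, move right, go to R
R | z_y[z]zz   read z → write z, move right, go to P
P | z_yz[z]z   read z → write _, move right, go to S
S | z_yz_[z]
No transition is defined for (S, z); M halts in state S.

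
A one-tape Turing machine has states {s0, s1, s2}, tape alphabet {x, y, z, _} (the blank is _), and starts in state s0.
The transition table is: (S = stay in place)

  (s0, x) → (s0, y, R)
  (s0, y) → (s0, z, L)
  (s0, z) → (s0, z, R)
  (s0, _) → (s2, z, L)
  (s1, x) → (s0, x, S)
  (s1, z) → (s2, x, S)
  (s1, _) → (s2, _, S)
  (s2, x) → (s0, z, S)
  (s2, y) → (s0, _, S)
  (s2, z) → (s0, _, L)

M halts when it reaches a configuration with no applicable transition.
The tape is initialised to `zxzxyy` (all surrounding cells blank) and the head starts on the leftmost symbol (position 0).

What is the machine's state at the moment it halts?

s0 | __[z]xzxyy_   read z → write z, move R, go to s0
s0 | __z[x]zxyy_   read x → write y, move R, go to s0
s0 | __zy[z]xyy_   read z → write z, move R, go to s0
s0 | __zyz[x]yy_   read x → write y, move R, go to s0
s0 | __zyzy[y]y_   read y → write z, move L, go to s0
s0 | __zyz[y]zy_   read y → write z, move L, go to s0
s0 | __zy[z]zzy_   read z → write z, move R, go to s0
s0 | __zyz[z]zy_   read z → write z, move R, go to s0
s0 | __zyzz[z]y_   read z → write z, move R, go to s0
s0 | __zyzzz[y]_   read y → write z, move L, go to s0
s0 | __zyzz[z]z_   read z → write z, move R, go to s0
s0 | __zyzzz[z]_   read z → write z, move R, go to s0
s0 | __zyzzzz[_]   read _ → write z, move L, go to s2
s2 | __zyzzz[z]z   read z → write _, move L, go to s0
s0 | __zyzz[z]_z   read z → write z, move R, go to s0
s0 | __zyzzz[_]z   read _ → write z, move L, go to s2
s2 | __zyzz[z]zz   read z → write _, move L, go to s0
s0 | __zyz[z]_zz   read z → write z, move R, go to s0
s0 | __zyzz[_]zz   read _ → write z, move L, go to s2
s2 | __zyz[z]zzz   read z → write _, move L, go to s0
s0 | __zy[z]_zzz   read z → write z, move R, go to s0
s0 | __zyz[_]zzz   read _ → write z, move L, go to s2
s2 | __zy[z]zzzz   read z → write _, move L, go to s0
s0 | __z[y]_zzzz   read y → write z, move L, go to s0
s0 | __[z]z_zzzz   read z → write z, move R, go to s0
s0 | __z[z]_zzzz   read z → write z, move R, go to s0
s0 | __zz[_]zzzz   read _ → write z, move L, go to s2
s2 | __z[z]zzzzz   read z → write _, move L, go to s0
s0 | __[z]_zzzzz   read z → write z, move R, go to s0
s0 | __z[_]zzzzz   read _ → write z, move L, go to s2
s2 | __[z]zzzzzz   read z → write _, move L, go to s0
s0 | _[_]_zzzzzz   read _ → write z, move L, go to s2
s2 | [_]z_zzzzzz
No transition is defined for (s2, _); M halts in state s2.

s2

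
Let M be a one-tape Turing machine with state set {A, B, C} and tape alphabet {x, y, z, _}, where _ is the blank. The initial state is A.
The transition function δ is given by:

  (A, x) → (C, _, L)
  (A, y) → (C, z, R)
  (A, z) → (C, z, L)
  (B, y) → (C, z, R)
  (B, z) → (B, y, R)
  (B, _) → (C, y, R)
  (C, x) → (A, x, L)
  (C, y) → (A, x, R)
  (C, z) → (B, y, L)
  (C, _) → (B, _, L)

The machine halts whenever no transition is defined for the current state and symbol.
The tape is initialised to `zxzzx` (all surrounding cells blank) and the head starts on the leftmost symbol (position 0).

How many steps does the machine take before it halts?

state=A head=0 tape=___[z]xzzx   (A,z)→(C,z,L)
state=C head=-1 tape=__[_]zxzzx   (C,_)→(B,_,L)
state=B head=-2 tape=_[_]_zxzzx   (B,_)→(C,y,R)
state=C head=-1 tape=_y[_]zxzzx   (C,_)→(B,_,L)
state=B head=-2 tape=_[y]_zxzzx   (B,y)→(C,z,R)
state=C head=-1 tape=_z[_]zxzzx   (C,_)→(B,_,L)
state=B head=-2 tape=_[z]_zxzzx   (B,z)→(B,y,R)
state=B head=-1 tape=_y[_]zxzzx   (B,_)→(C,y,R)
state=C head=0 tape=_yy[z]xzzx   (C,z)→(B,y,L)
state=B head=-1 tape=_y[y]yxzzx   (B,y)→(C,z,R)
state=C head=0 tape=_yz[y]xzzx   (C,y)→(A,x,R)
state=A head=1 tape=_yzx[x]zzx   (A,x)→(C,_,L)
state=C head=0 tape=_yz[x]_zzx   (C,x)→(A,x,L)
state=A head=-1 tape=_y[z]x_zzx   (A,z)→(C,z,L)
state=C head=-2 tape=_[y]zx_zzx   (C,y)→(A,x,R)
state=A head=-1 tape=_x[z]x_zzx   (A,z)→(C,z,L)
state=C head=-2 tape=_[x]zx_zzx   (C,x)→(A,x,L)
state=A head=-3 tape=[_]xzx_zzx
M halts after 17 transitions.

17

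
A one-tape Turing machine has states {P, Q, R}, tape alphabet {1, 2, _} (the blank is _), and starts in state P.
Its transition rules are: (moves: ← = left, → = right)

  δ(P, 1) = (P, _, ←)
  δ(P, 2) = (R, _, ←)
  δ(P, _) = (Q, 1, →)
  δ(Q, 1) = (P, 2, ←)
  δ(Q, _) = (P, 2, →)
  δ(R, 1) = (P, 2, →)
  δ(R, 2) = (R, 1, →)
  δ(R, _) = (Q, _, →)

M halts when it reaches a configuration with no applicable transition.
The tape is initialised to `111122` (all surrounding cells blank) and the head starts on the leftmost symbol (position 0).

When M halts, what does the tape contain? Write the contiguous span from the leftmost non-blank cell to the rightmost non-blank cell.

22211_2

P | _[1]11122   read 1 → write _, move ←, go to P
P | [_]_11122   read _ → write 1, move →, go to Q
Q | 1[_]11122   read _ → write 2, move →, go to P
P | 12[1]1122   read 1 → write _, move ←, go to P
P | 1[2]_1122   read 2 → write _, move ←, go to R
R | [1]__1122   read 1 → write 2, move →, go to P
P | 2[_]_1122   read _ → write 1, move →, go to Q
Q | 21[_]1122   read _ → write 2, move →, go to P
P | 212[1]122   read 1 → write _, move ←, go to P
P | 21[2]_122   read 2 → write _, move ←, go to R
R | 2[1]__122   read 1 → write 2, move →, go to P
P | 22[_]_122   read _ → write 1, move →, go to Q
Q | 221[_]122   read _ → write 2, move →, go to P
P | 2212[1]22   read 1 → write _, move ←, go to P
P | 221[2]_22   read 2 → write _, move ←, go to R
R | 22[1]__22   read 1 → write 2, move →, go to P
P | 222[_]_22   read _ → write 1, move →, go to Q
Q | 2221[_]22   read _ → write 2, move →, go to P
P | 22212[2]2   read 2 → write _, move ←, go to R
R | 2221[2]_2   read 2 → write 1, move →, go to R
R | 22211[_]2   read _ → write _, move →, go to Q
Q | 22211_[2]
The non-blank tape span at halt is 22211_2.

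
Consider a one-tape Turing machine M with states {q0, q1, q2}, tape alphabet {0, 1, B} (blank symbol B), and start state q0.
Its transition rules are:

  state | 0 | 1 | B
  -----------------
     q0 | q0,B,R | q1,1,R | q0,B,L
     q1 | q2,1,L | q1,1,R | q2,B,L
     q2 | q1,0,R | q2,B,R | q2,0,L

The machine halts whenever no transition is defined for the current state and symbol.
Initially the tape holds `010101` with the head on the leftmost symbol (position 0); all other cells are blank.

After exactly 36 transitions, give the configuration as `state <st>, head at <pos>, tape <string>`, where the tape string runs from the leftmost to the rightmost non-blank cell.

state q1, head at 8, tape 0BB0

q0 | [0]10101BBB   read 0 → write B, move R, go to q0
q0 | B[1]0101BBB   read 1 → write 1, move R, go to q1
q1 | B1[0]101BBB   read 0 → write 1, move L, go to q2
q2 | B[1]1101BBB   read 1 → write B, move R, go to q2
q2 | BB[1]101BBB   read 1 → write B, move R, go to q2
q2 | BBB[1]01BBB   read 1 → write B, move R, go to q2
q2 | BBBB[0]1BBB   read 0 → write 0, move R, go to q1
q1 | BBBB0[1]BBB   read 1 → write 1, move R, go to q1
q1 | BBBB01[B]BB   read B → write B, move L, go to q2
q2 | BBBB0[1]BBB   read 1 → write B, move R, go to q2
q2 | BBBB0B[B]BB   read B → write 0, move L, go to q2
q2 | BBBB0[B]0BB   read B → write 0, move L, go to q2
q2 | BBBB[0]00BB   read 0 → write 0, move R, go to q1
q1 | BBBB0[0]0BB   read 0 → write 1, move L, go to q2
q2 | BBBB[0]10BB   read 0 → write 0, move R, go to q1
q1 | BBBB0[1]0BB   read 1 → write 1, move R, go to q1
q1 | BBBB01[0]BB   read 0 → write 1, move L, go to q2
q2 | BBBB0[1]1BB   read 1 → write B, move R, go to q2
q2 | BBBB0B[1]BB   read 1 → write B, move R, go to q2
q2 | BBBB0BB[B]B   read B → write 0, move L, go to q2
q2 | BBBB0B[B]0B   read B → write 0, move L, go to q2
q2 | BBBB0[B]00B   read B → write 0, move L, go to q2
q2 | BBBB[0]000B   read 0 → write 0, move R, go to q1
q1 | BBBB0[0]00B   read 0 → write 1, move L, go to q2
q2 | BBBB[0]100B   read 0 → write 0, move R, go to q1
q1 | BBBB0[1]00B   read 1 → write 1, move R, go to q1
q1 | BBBB01[0]0B   read 0 → write 1, move L, go to q2
q2 | BBBB0[1]10B   read 1 → write B, move R, go to q2
q2 | BBBB0B[1]0B   read 1 → write B, move R, go to q2
q2 | BBBB0BB[0]B   read 0 → write 0, move R, go to q1
q1 | BBBB0BB0[B]   read B → write B, move L, go to q2
q2 | BBBB0BB[0]B   read 0 → write 0, move R, go to q1
q1 | BBBB0BB0[B]   read B → write B, move L, go to q2
q2 | BBBB0BB[0]B   read 0 → write 0, move R, go to q1
q1 | BBBB0BB0[B]   read B → write B, move L, go to q2
q2 | BBBB0BB[0]B   read 0 → write 0, move R, go to q1
q1 | BBBB0BB0[B]
After 36 steps: state q1, head at 8, tape 0BB0.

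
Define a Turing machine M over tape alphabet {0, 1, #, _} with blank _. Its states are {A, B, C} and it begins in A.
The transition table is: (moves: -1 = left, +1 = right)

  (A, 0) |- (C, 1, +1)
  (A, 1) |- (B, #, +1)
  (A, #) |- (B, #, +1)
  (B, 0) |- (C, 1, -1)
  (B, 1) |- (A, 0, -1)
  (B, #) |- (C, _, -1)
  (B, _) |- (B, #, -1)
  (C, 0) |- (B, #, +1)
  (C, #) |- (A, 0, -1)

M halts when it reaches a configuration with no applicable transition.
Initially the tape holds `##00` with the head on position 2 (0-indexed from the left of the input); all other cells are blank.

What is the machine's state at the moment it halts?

C

A | ##[0]0_   read 0 → write 1, move +1, go to C
C | ##1[0]_   read 0 → write #, move +1, go to B
B | ##1#[_]   read _ → write #, move -1, go to B
B | ##1[#]#   read # → write _, move -1, go to C
C | ##[1]_#
No transition is defined for (C, 1); M halts in state C.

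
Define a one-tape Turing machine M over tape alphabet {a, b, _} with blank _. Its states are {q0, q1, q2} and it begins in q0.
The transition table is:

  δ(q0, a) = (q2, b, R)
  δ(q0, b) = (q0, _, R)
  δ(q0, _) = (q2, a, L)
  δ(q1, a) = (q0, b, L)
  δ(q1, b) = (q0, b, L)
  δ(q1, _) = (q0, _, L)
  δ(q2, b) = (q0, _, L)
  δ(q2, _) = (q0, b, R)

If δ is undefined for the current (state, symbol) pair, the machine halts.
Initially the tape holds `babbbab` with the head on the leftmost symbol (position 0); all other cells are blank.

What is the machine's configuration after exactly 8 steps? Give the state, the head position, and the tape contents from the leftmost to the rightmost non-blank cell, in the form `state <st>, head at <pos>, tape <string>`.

state q0, head at 2, tape bb_bab

state=q0 head=0 tape=[b]abbbab   (q0,b)→(q0,_,R)
state=q0 head=1 tape=_[a]bbbab   (q0,a)→(q2,b,R)
state=q2 head=2 tape=_b[b]bbab   (q2,b)→(q0,_,L)
state=q0 head=1 tape=_[b]_bbab   (q0,b)→(q0,_,R)
state=q0 head=2 tape=__[_]bbab   (q0,_)→(q2,a,L)
state=q2 head=1 tape=_[_]abbab   (q2,_)→(q0,b,R)
state=q0 head=2 tape=_b[a]bbab   (q0,a)→(q2,b,R)
state=q2 head=3 tape=_bb[b]bab   (q2,b)→(q0,_,L)
state=q0 head=2 tape=_b[b]_bab
After 8 steps: state q0, head at 2, tape bb_bab.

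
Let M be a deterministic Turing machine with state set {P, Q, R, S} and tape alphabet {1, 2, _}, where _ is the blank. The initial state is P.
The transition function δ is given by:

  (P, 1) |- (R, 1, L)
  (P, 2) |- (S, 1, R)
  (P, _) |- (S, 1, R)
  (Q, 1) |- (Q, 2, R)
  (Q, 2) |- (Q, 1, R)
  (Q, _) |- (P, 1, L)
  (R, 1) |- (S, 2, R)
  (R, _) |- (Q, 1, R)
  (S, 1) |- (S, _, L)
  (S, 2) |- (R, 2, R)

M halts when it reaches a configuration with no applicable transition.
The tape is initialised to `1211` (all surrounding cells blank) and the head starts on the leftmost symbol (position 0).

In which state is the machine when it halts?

R

P | _[1]211_   read 1 → write 1, move L, go to R
R | [_]1211_   read _ → write 1, move R, go to Q
Q | 1[1]211_   read 1 → write 2, move R, go to Q
Q | 12[2]11_   read 2 → write 1, move R, go to Q
Q | 121[1]1_   read 1 → write 2, move R, go to Q
Q | 1212[1]_   read 1 → write 2, move R, go to Q
Q | 12122[_]   read _ → write 1, move L, go to P
P | 1212[2]1   read 2 → write 1, move R, go to S
S | 12121[1]   read 1 → write _, move L, go to S
S | 1212[1]_   read 1 → write _, move L, go to S
S | 121[2]__   read 2 → write 2, move R, go to R
R | 1212[_]_   read _ → write 1, move R, go to Q
Q | 12121[_]   read _ → write 1, move L, go to P
P | 1212[1]1   read 1 → write 1, move L, go to R
R | 121[2]11
No transition is defined for (R, 2); M halts in state R.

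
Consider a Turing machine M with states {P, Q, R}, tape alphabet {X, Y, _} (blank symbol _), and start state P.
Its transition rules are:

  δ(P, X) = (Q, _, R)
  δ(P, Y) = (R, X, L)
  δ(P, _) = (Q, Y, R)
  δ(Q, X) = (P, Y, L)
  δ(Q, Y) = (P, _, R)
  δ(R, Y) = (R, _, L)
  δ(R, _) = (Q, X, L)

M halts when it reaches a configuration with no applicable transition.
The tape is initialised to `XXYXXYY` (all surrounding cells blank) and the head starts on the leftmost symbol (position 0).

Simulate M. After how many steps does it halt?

P | [X]XYXXYY__   read X → write _, move R, go to Q
Q | _[X]YXXYY__   read X → write Y, move L, go to P
P | [_]YYXXYY__   read _ → write Y, move R, go to Q
Q | Y[Y]YXXYY__   read Y → write _, move R, go to P
P | Y_[Y]XXYY__   read Y → write X, move L, go to R
R | Y[_]XXXYY__   read _ → write X, move L, go to Q
Q | [Y]XXXXYY__   read Y → write _, move R, go to P
P | _[X]XXXYY__   read X → write _, move R, go to Q
Q | __[X]XXYY__   read X → write Y, move L, go to P
P | _[_]YXXYY__   read _ → write Y, move R, go to Q
Q | _Y[Y]XXYY__   read Y → write _, move R, go to P
P | _Y_[X]XYY__   read X → write _, move R, go to Q
Q | _Y__[X]YY__   read X → write Y, move L, go to P
P | _Y_[_]YYY__   read _ → write Y, move R, go to Q
Q | _Y_Y[Y]YY__   read Y → write _, move R, go to P
P | _Y_Y_[Y]Y__   read Y → write X, move L, go to R
R | _Y_Y[_]XY__   read _ → write X, move L, go to Q
Q | _Y_[Y]XXY__   read Y → write _, move R, go to P
P | _Y__[X]XY__   read X → write _, move R, go to Q
Q | _Y___[X]Y__   read X → write Y, move L, go to P
P | _Y__[_]YY__   read _ → write Y, move R, go to Q
Q | _Y__Y[Y]Y__   read Y → write _, move R, go to P
P | _Y__Y_[Y]__   read Y → write X, move L, go to R
R | _Y__Y[_]X__   read _ → write X, move L, go to Q
Q | _Y__[Y]XX__   read Y → write _, move R, go to P
P | _Y___[X]X__   read X → write _, move R, go to Q
Q | _Y____[X]__   read X → write Y, move L, go to P
P | _Y___[_]Y__   read _ → write Y, move R, go to Q
Q | _Y___Y[Y]__   read Y → write _, move R, go to P
P | _Y___Y_[_]_   read _ → write Y, move R, go to Q
Q | _Y___Y_Y[_]
M halts after 30 transitions.

30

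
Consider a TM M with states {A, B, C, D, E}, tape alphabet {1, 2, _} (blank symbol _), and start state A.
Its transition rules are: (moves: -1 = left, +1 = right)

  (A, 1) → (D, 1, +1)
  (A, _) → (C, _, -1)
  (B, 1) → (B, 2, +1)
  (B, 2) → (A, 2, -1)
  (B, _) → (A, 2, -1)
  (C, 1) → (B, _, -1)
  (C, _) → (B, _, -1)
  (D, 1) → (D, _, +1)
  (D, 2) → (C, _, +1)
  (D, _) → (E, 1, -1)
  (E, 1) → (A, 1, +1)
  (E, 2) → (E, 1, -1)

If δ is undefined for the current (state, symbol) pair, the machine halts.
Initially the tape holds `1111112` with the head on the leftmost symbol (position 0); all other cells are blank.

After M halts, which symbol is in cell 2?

state=A head=0 tape=[1]111112_   (A,1)→(D,1,+1)
state=D head=1 tape=1[1]11112_   (D,1)→(D,_,+1)
state=D head=2 tape=1_[1]1112_   (D,1)→(D,_,+1)
state=D head=3 tape=1__[1]112_   (D,1)→(D,_,+1)
state=D head=4 tape=1___[1]12_   (D,1)→(D,_,+1)
state=D head=5 tape=1____[1]2_   (D,1)→(D,_,+1)
state=D head=6 tape=1_____[2]_   (D,2)→(C,_,+1)
state=C head=7 tape=1______[_]   (C,_)→(B,_,-1)
state=B head=6 tape=1_____[_]_   (B,_)→(A,2,-1)
state=A head=5 tape=1____[_]2_   (A,_)→(C,_,-1)
state=C head=4 tape=1___[_]_2_   (C,_)→(B,_,-1)
state=B head=3 tape=1__[_]__2_   (B,_)→(A,2,-1)
state=A head=2 tape=1_[_]2__2_   (A,_)→(C,_,-1)
state=C head=1 tape=1[_]_2__2_   (C,_)→(B,_,-1)
state=B head=0 tape=[1]__2__2_   (B,1)→(B,2,+1)
state=B head=1 tape=2[_]_2__2_   (B,_)→(A,2,-1)
state=A head=0 tape=[2]2_2__2_
Cell 2 holds _ when M halts.

_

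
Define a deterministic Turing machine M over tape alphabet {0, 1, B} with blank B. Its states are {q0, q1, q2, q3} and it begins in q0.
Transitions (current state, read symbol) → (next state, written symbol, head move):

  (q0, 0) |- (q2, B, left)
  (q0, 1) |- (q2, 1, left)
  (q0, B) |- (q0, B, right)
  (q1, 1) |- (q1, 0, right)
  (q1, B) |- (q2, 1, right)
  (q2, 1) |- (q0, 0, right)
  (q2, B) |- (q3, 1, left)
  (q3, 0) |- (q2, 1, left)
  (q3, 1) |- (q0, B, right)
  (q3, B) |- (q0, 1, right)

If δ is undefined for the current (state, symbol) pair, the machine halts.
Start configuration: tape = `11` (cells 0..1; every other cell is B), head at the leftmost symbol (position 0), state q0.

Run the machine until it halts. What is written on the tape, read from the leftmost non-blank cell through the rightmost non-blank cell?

q0 | BB[1]1   read 1 → write 1, move left, go to q2
q2 | B[B]11   read B → write 1, move left, go to q3
q3 | [B]111   read B → write 1, move right, go to q0
q0 | 1[1]11   read 1 → write 1, move left, go to q2
q2 | [1]111   read 1 → write 0, move right, go to q0
q0 | 0[1]11   read 1 → write 1, move left, go to q2
q2 | [0]111
The non-blank tape span at halt is 0111.

0111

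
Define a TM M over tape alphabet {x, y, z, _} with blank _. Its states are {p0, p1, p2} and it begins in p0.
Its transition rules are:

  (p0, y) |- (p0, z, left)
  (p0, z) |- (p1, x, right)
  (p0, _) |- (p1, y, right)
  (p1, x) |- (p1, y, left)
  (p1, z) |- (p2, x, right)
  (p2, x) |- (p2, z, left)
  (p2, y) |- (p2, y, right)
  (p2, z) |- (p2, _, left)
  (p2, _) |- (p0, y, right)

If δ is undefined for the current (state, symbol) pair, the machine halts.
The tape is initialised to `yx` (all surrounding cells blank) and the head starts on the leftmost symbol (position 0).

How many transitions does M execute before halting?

10

p0 | _[y]x_   read y → write z, move left, go to p0
p0 | [_]zx_   read _ → write y, move right, go to p1
p1 | y[z]x_   read z → write x, move right, go to p2
p2 | yx[x]_   read x → write z, move left, go to p2
p2 | y[x]z_   read x → write z, move left, go to p2
p2 | [y]zz_   read y → write y, move right, go to p2
p2 | y[z]z_   read z → write _, move left, go to p2
p2 | [y]_z_   read y → write y, move right, go to p2
p2 | y[_]z_   read _ → write y, move right, go to p0
p0 | yy[z]_   read z → write x, move right, go to p1
p1 | yyx[_]
M halts after 10 transitions.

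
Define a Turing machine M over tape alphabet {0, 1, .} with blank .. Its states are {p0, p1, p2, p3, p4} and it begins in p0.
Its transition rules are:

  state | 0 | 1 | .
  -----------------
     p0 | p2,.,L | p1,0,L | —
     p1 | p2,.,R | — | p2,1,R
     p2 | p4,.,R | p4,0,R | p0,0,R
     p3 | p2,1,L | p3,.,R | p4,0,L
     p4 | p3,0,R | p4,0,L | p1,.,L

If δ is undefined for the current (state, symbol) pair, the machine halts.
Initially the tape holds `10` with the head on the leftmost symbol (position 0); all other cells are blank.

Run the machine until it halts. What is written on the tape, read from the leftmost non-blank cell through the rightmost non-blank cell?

1110

p0 | .[1]0..   read 1 → write 0, move L, go to p1
p1 | [.]00..   read . → write 1, move R, go to p2
p2 | 1[0]0..   read 0 → write ., move R, go to p4
p4 | 1.[0]..   read 0 → write 0, move R, go to p3
p3 | 1.0[.].   read . → write 0, move L, go to p4
p4 | 1.[0]0.   read 0 → write 0, move R, go to p3
p3 | 1.0[0].   read 0 → write 1, move L, go to p2
p2 | 1.[0]1.   read 0 → write ., move R, go to p4
p4 | 1..[1].   read 1 → write 0, move L, go to p4
p4 | 1.[.]0.   read . → write ., move L, go to p1
p1 | 1[.].0.   read . → write 1, move R, go to p2
p2 | 11[.]0.   read . → write 0, move R, go to p0
p0 | 110[0].   read 0 → write ., move L, go to p2
p2 | 11[0]..   read 0 → write ., move R, go to p4
p4 | 11.[.].   read . → write ., move L, go to p1
p1 | 11[.]..   read . → write 1, move R, go to p2
p2 | 111[.].   read . → write 0, move R, go to p0
p0 | 1110[.]
The non-blank tape span at halt is 1110.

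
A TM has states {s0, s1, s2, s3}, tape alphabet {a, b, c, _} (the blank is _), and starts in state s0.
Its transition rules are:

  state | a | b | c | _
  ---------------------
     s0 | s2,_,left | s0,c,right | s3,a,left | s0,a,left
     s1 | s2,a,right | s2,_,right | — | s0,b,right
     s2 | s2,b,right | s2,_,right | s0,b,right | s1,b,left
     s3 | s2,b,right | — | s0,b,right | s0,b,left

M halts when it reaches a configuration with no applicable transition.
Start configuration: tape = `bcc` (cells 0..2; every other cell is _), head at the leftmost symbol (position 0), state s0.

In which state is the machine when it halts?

s0 | [b]cc_   read b → write c, move right, go to s0
s0 | c[c]c_   read c → write a, move left, go to s3
s3 | [c]ac_   read c → write b, move right, go to s0
s0 | b[a]c_   read a → write _, move left, go to s2
s2 | [b]_c_   read b → write _, move right, go to s2
s2 | _[_]c_   read _ → write b, move left, go to s1
s1 | [_]bc_   read _ → write b, move right, go to s0
s0 | b[b]c_   read b → write c, move right, go to s0
s0 | bc[c]_   read c → write a, move left, go to s3
s3 | b[c]a_   read c → write b, move right, go to s0
s0 | bb[a]_   read a → write _, move left, go to s2
s2 | b[b]__   read b → write _, move right, go to s2
s2 | b_[_]_   read _ → write b, move left, go to s1
s1 | b[_]b_   read _ → write b, move right, go to s0
s0 | bb[b]_   read b → write c, move right, go to s0
s0 | bbc[_]   read _ → write a, move left, go to s0
s0 | bb[c]a   read c → write a, move left, go to s3
s3 | b[b]aa
No transition is defined for (s3, b); M halts in state s3.

s3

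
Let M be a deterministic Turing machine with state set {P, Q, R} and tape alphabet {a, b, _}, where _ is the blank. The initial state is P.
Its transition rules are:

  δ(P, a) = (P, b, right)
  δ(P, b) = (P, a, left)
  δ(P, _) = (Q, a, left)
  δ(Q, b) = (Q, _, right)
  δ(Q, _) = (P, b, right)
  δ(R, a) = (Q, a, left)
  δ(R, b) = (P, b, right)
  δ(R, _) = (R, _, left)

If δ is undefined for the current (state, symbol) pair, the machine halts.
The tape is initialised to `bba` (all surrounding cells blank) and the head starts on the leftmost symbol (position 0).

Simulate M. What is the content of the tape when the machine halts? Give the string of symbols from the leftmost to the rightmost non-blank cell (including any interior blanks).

bbbbbb_a

state=P head=0 tape=____[b]ba_   (P,b)→(P,a,left)
state=P head=-1 tape=___[_]aba_   (P,_)→(Q,a,left)
state=Q head=-2 tape=__[_]aaba_   (Q,_)→(P,b,right)
state=P head=-1 tape=__b[a]aba_   (P,a)→(P,b,right)
state=P head=0 tape=__bb[a]ba_   (P,a)→(P,b,right)
state=P head=1 tape=__bbb[b]a_   (P,b)→(P,a,left)
state=P head=0 tape=__bb[b]aa_   (P,b)→(P,a,left)
state=P head=-1 tape=__b[b]aaa_   (P,b)→(P,a,left)
state=P head=-2 tape=__[b]aaaa_   (P,b)→(P,a,left)
state=P head=-3 tape=_[_]aaaaa_   (P,_)→(Q,a,left)
state=Q head=-4 tape=[_]aaaaaa_   (Q,_)→(P,b,right)
state=P head=-3 tape=b[a]aaaaa_   (P,a)→(P,b,right)
state=P head=-2 tape=bb[a]aaaa_   (P,a)→(P,b,right)
state=P head=-1 tape=bbb[a]aaa_   (P,a)→(P,b,right)
state=P head=0 tape=bbbb[a]aa_   (P,a)→(P,b,right)
state=P head=1 tape=bbbbb[a]a_   (P,a)→(P,b,right)
state=P head=2 tape=bbbbbb[a]_   (P,a)→(P,b,right)
state=P head=3 tape=bbbbbbb[_]   (P,_)→(Q,a,left)
state=Q head=2 tape=bbbbbb[b]a   (Q,b)→(Q,_,right)
state=Q head=3 tape=bbbbbb_[a]
The non-blank tape span at halt is bbbbbb_a.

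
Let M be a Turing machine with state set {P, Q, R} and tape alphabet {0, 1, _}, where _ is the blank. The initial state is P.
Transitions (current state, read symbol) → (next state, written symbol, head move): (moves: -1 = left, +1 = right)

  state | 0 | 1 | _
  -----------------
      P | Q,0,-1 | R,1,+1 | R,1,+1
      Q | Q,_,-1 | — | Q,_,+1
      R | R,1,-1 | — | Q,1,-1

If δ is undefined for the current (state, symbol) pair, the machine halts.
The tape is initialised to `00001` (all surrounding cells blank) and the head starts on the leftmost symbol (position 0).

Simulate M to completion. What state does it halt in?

state=P head=0 tape=_[0]0001   (P,0)→(Q,0,-1)
state=Q head=-1 tape=[_]00001   (Q,_)→(Q,_,+1)
state=Q head=0 tape=_[0]0001   (Q,0)→(Q,_,-1)
state=Q head=-1 tape=[_]_0001   (Q,_)→(Q,_,+1)
state=Q head=0 tape=_[_]0001   (Q,_)→(Q,_,+1)
state=Q head=1 tape=__[0]001   (Q,0)→(Q,_,-1)
state=Q head=0 tape=_[_]_001   (Q,_)→(Q,_,+1)
state=Q head=1 tape=__[_]001   (Q,_)→(Q,_,+1)
state=Q head=2 tape=___[0]01   (Q,0)→(Q,_,-1)
state=Q head=1 tape=__[_]_01   (Q,_)→(Q,_,+1)
state=Q head=2 tape=___[_]01   (Q,_)→(Q,_,+1)
state=Q head=3 tape=____[0]1   (Q,0)→(Q,_,-1)
state=Q head=2 tape=___[_]_1   (Q,_)→(Q,_,+1)
state=Q head=3 tape=____[_]1   (Q,_)→(Q,_,+1)
state=Q head=4 tape=_____[1]
No transition is defined for (Q, 1); M halts in state Q.

Q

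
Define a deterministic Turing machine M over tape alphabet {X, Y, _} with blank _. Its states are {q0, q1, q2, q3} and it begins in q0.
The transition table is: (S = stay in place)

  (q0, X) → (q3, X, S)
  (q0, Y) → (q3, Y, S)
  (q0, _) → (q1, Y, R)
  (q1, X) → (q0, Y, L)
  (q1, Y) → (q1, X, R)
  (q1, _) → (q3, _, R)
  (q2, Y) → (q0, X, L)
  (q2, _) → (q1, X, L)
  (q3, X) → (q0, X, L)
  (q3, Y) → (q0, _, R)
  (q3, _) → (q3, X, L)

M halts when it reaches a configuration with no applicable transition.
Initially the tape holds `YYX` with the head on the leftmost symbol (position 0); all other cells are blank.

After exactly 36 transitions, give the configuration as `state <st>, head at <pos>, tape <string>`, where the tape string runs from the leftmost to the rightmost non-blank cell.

q0 | [Y]YX______   read Y → write Y, move S, go to q3
q3 | [Y]YX______   read Y → write _, move R, go to q0
q0 | _[Y]X______   read Y → write Y, move S, go to q3
q3 | _[Y]X______   read Y → write _, move R, go to q0
q0 | __[X]______   read X → write X, move S, go to q3
q3 | __[X]______   read X → write X, move L, go to q0
q0 | _[_]X______   read _ → write Y, move R, go to q1
q1 | _Y[X]______   read X → write Y, move L, go to q0
q0 | _[Y]Y______   read Y → write Y, move S, go to q3
q3 | _[Y]Y______   read Y → write _, move R, go to q0
q0 | __[Y]______   read Y → write Y, move S, go to q3
q3 | __[Y]______   read Y → write _, move R, go to q0
q0 | ___[_]_____   read _ → write Y, move R, go to q1
q1 | ___Y[_]____   read _ → write _, move R, go to q3
q3 | ___Y_[_]___   read _ → write X, move L, go to q3
q3 | ___Y[_]X___   read _ → write X, move L, go to q3
q3 | ___[Y]XX___   read Y → write _, move R, go to q0
q0 | ____[X]X___   read X → write X, move S, go to q3
q3 | ____[X]X___   read X → write X, move L, go to q0
q0 | ___[_]XX___   read _ → write Y, move R, go to q1
q1 | ___Y[X]X___   read X → write Y, move L, go to q0
q0 | ___[Y]YX___   read Y → write Y, move S, go to q3
q3 | ___[Y]YX___   read Y → write _, move R, go to q0
q0 | ____[Y]X___   read Y → write Y, move S, go to q3
q3 | ____[Y]X___   read Y → write _, move R, go to q0
q0 | _____[X]___   read X → write X, move S, go to q3
q3 | _____[X]___   read X → write X, move L, go to q0
q0 | ____[_]X___   read _ → write Y, move R, go to q1
q1 | ____Y[X]___   read X → write Y, move L, go to q0
q0 | ____[Y]Y___   read Y → write Y, move S, go to q3
q3 | ____[Y]Y___   read Y → write _, move R, go to q0
q0 | _____[Y]___   read Y → write Y, move S, go to q3
q3 | _____[Y]___   read Y → write _, move R, go to q0
q0 | ______[_]__   read _ → write Y, move R, go to q1
q1 | ______Y[_]_   read _ → write _, move R, go to q3
q3 | ______Y_[_]   read _ → write X, move L, go to q3
q3 | ______Y[_]X
After 36 steps: state q3, head at 7, tape Y_X.

state q3, head at 7, tape Y_X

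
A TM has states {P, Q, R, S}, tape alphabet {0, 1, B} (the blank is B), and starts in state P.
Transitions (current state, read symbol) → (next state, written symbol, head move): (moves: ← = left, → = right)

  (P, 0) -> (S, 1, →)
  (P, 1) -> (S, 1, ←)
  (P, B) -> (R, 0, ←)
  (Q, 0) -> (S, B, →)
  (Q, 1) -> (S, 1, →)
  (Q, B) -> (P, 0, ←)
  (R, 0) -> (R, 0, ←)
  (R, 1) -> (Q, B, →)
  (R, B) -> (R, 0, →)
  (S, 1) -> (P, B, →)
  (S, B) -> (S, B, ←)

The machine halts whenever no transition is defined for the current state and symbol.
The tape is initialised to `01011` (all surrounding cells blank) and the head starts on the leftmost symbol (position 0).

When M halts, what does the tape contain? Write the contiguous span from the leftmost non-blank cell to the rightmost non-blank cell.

001

P | [0]1011   read 0 → write 1, move →, go to S
S | 1[1]011   read 1 → write B, move →, go to P
P | 1B[0]11   read 0 → write 1, move →, go to S
S | 1B1[1]1   read 1 → write B, move →, go to P
P | 1B1B[1]   read 1 → write 1, move ←, go to S
S | 1B1[B]1   read B → write B, move ←, go to S
S | 1B[1]B1   read 1 → write B, move →, go to P
P | 1BB[B]1   read B → write 0, move ←, go to R
R | 1B[B]01   read B → write 0, move →, go to R
R | 1B0[0]1   read 0 → write 0, move ←, go to R
R | 1B[0]01   read 0 → write 0, move ←, go to R
R | 1[B]001   read B → write 0, move →, go to R
R | 10[0]01   read 0 → write 0, move ←, go to R
R | 1[0]001   read 0 → write 0, move ←, go to R
R | [1]0001   read 1 → write B, move →, go to Q
Q | B[0]001   read 0 → write B, move →, go to S
S | BB[0]01
The non-blank tape span at halt is 001.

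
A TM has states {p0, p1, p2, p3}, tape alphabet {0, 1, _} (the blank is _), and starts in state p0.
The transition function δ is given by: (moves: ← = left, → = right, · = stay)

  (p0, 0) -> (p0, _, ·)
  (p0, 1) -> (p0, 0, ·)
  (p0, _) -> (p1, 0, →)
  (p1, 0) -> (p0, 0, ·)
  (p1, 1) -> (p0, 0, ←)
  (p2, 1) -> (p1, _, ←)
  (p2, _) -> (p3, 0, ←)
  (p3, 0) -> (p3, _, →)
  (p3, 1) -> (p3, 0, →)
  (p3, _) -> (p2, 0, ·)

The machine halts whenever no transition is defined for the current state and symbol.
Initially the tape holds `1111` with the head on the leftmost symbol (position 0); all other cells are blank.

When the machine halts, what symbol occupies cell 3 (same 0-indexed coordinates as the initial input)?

0

state=p0 head=0 tape=[1]111_   (p0,1)→(p0,0,·)
state=p0 head=0 tape=[0]111_   (p0,0)→(p0,_,·)
state=p0 head=0 tape=[_]111_   (p0,_)→(p1,0,→)
state=p1 head=1 tape=0[1]11_   (p1,1)→(p0,0,←)
state=p0 head=0 tape=[0]011_   (p0,0)→(p0,_,·)
state=p0 head=0 tape=[_]011_   (p0,_)→(p1,0,→)
state=p1 head=1 tape=0[0]11_   (p1,0)→(p0,0,·)
state=p0 head=1 tape=0[0]11_   (p0,0)→(p0,_,·)
state=p0 head=1 tape=0[_]11_   (p0,_)→(p1,0,→)
state=p1 head=2 tape=00[1]1_   (p1,1)→(p0,0,←)
state=p0 head=1 tape=0[0]01_   (p0,0)→(p0,_,·)
state=p0 head=1 tape=0[_]01_   (p0,_)→(p1,0,→)
state=p1 head=2 tape=00[0]1_   (p1,0)→(p0,0,·)
state=p0 head=2 tape=00[0]1_   (p0,0)→(p0,_,·)
state=p0 head=2 tape=00[_]1_   (p0,_)→(p1,0,→)
state=p1 head=3 tape=000[1]_   (p1,1)→(p0,0,←)
state=p0 head=2 tape=00[0]0_   (p0,0)→(p0,_,·)
state=p0 head=2 tape=00[_]0_   (p0,_)→(p1,0,→)
state=p1 head=3 tape=000[0]_   (p1,0)→(p0,0,·)
state=p0 head=3 tape=000[0]_   (p0,0)→(p0,_,·)
state=p0 head=3 tape=000[_]_   (p0,_)→(p1,0,→)
state=p1 head=4 tape=0000[_]
Cell 3 holds 0 when M halts.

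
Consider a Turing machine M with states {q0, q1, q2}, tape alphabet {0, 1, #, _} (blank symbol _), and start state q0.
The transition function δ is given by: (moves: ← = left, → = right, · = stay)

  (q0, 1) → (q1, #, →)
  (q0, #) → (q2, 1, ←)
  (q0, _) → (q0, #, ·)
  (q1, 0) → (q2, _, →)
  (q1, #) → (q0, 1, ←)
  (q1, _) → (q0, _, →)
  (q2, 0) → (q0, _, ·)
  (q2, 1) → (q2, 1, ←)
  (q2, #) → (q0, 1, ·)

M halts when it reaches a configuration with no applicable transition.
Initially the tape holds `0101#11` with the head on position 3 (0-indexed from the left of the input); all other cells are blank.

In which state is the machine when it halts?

state=q0 head=3 tape=_010[1]#11   (q0,1)→(q1,#,→)
state=q1 head=4 tape=_010#[#]11   (q1,#)→(q0,1,←)
state=q0 head=3 tape=_010[#]111   (q0,#)→(q2,1,←)
state=q2 head=2 tape=_01[0]1111   (q2,0)→(q0,_,·)
state=q0 head=2 tape=_01[_]1111   (q0,_)→(q0,#,·)
state=q0 head=2 tape=_01[#]1111   (q0,#)→(q2,1,←)
state=q2 head=1 tape=_0[1]11111   (q2,1)→(q2,1,←)
state=q2 head=0 tape=_[0]111111   (q2,0)→(q0,_,·)
state=q0 head=0 tape=_[_]111111   (q0,_)→(q0,#,·)
state=q0 head=0 tape=_[#]111111   (q0,#)→(q2,1,←)
state=q2 head=-1 tape=[_]1111111
No transition is defined for (q2, _); M halts in state q2.

q2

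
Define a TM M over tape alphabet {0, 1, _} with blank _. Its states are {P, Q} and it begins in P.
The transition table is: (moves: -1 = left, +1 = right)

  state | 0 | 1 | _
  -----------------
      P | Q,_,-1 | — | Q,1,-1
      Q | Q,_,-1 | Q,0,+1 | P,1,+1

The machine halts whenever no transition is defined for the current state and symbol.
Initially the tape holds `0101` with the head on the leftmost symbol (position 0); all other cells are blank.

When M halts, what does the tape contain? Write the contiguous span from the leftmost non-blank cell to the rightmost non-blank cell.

state=P head=0 tape=__[0]101   (P,0)→(Q,_,-1)
state=Q head=-1 tape=_[_]_101   (Q,_)→(P,1,+1)
state=P head=0 tape=_1[_]101   (P,_)→(Q,1,-1)
state=Q head=-1 tape=_[1]1101   (Q,1)→(Q,0,+1)
state=Q head=0 tape=_0[1]101   (Q,1)→(Q,0,+1)
state=Q head=1 tape=_00[1]01   (Q,1)→(Q,0,+1)
state=Q head=2 tape=_000[0]1   (Q,0)→(Q,_,-1)
state=Q head=1 tape=_00[0]_1   (Q,0)→(Q,_,-1)
state=Q head=0 tape=_0[0]__1   (Q,0)→(Q,_,-1)
state=Q head=-1 tape=_[0]___1   (Q,0)→(Q,_,-1)
state=Q head=-2 tape=[_]____1   (Q,_)→(P,1,+1)
state=P head=-1 tape=1[_]___1   (P,_)→(Q,1,-1)
state=Q head=-2 tape=[1]1___1   (Q,1)→(Q,0,+1)
state=Q head=-1 tape=0[1]___1   (Q,1)→(Q,0,+1)
state=Q head=0 tape=00[_]__1   (Q,_)→(P,1,+1)
state=P head=1 tape=001[_]_1   (P,_)→(Q,1,-1)
state=Q head=0 tape=00[1]1_1   (Q,1)→(Q,0,+1)
state=Q head=1 tape=000[1]_1   (Q,1)→(Q,0,+1)
state=Q head=2 tape=0000[_]1   (Q,_)→(P,1,+1)
state=P head=3 tape=00001[1]
The non-blank tape span at halt is 000011.

000011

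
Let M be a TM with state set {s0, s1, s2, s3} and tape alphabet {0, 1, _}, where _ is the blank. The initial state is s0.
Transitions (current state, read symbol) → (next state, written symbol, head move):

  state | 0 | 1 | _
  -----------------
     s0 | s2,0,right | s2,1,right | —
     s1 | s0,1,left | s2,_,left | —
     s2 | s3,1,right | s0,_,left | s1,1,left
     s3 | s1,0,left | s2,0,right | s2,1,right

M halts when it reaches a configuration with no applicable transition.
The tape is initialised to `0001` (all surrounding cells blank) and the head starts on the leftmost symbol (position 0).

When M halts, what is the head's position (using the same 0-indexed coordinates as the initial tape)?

s0 | __[0]001_   read 0 → write 0, move right, go to s2
s2 | __0[0]01_   read 0 → write 1, move right, go to s3
s3 | __01[0]1_   read 0 → write 0, move left, go to s1
s1 | __0[1]01_   read 1 → write _, move left, go to s2
s2 | __[0]_01_   read 0 → write 1, move right, go to s3
s3 | __1[_]01_   read _ → write 1, move right, go to s2
s2 | __11[0]1_   read 0 → write 1, move right, go to s3
s3 | __111[1]_   read 1 → write 0, move right, go to s2
s2 | __1110[_]   read _ → write 1, move left, go to s1
s1 | __111[0]1   read 0 → write 1, move left, go to s0
s0 | __11[1]11   read 1 → write 1, move right, go to s2
s2 | __111[1]1   read 1 → write _, move left, go to s0
s0 | __11[1]_1   read 1 → write 1, move right, go to s2
s2 | __111[_]1   read _ → write 1, move left, go to s1
s1 | __11[1]11   read 1 → write _, move left, go to s2
s2 | __1[1]_11   read 1 → write _, move left, go to s0
s0 | __[1]__11   read 1 → write 1, move right, go to s2
s2 | __1[_]_11   read _ → write 1, move left, go to s1
s1 | __[1]1_11   read 1 → write _, move left, go to s2
s2 | _[_]_1_11   read _ → write 1, move left, go to s1
s1 | [_]1_1_11
At halt the head is at cell -2.

-2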